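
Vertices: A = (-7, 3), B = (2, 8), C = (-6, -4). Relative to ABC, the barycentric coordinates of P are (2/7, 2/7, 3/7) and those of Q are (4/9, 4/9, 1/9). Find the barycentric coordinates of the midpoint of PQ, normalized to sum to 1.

Since both coordinate triples sum to 1, the midpoint's barycentrics are the componentwise average.
(2/7+4/9)/2 = 23/63; similarly 23/63 and 17/63.

(23/63, 23/63, 17/63)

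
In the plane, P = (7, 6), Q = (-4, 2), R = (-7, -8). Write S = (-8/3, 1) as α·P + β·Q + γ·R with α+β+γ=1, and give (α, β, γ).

(1/6, 2/3, 1/6)

Signed area of the reference triangle: [PQR] = ½·(7·(2−(-8)) + (-4)·(-8−6) + (-7)·(6−2)) = ½·(70 + 56 − 28) = 49.
[SQR] = ½·((-8/3)·(2−(-8)) + (-4)·(-8−1) + (-7)·(1−2)) = ½·(-80/3 + 36 + 7) = 49/6, so the P-coordinate is (49/6)/49 = 1/6.
[PSR] = ½·(7·(1−(-8)) + (-8/3)·(-8−6) + (-7)·(6−1)) = ½·(63 + 112/3 − 35) = 98/3, so the Q-coordinate is 2/3.
[PQS] = ½·(7·(2−1) + (-4)·(1−6) + (-8/3)·(6−2)) = ½·(7 + 20 − 32/3) = 49/6, so the R-coordinate is 1/6.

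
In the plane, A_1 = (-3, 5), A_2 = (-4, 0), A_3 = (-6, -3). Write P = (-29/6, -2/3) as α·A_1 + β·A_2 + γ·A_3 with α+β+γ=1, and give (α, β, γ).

Signed area of the reference triangle: [A_1A_2A_3] = ½·((-3)·(0−(-3)) + (-4)·(-3−5) + (-6)·(5−0)) = ½·(-9 + 32 − 30) = -7/2.
[PA_2A_3] = ½·((-29/6)·(0−(-3)) + (-4)·(-3−(-2/3)) + (-6)·(-2/3−0)) = ½·(-29/2 + 28/3 + 4) = -7/12, so the A_1-coordinate is (-7/12)/(-7/2) = 1/6.
[A_1PA_3] = ½·((-3)·(-2/3−(-3)) + (-29/6)·(-3−5) + (-6)·(5−(-2/3))) = ½·(-7 + 116/3 − 34) = -7/6, so the A_2-coordinate is 1/3.
[A_1A_2P] = ½·((-3)·(0−(-2/3)) + (-4)·(-2/3−5) + (-29/6)·(5−0)) = ½·(-2 + 68/3 − 145/6) = -7/4, so the A_3-coordinate is 1/2.

(1/6, 1/3, 1/2)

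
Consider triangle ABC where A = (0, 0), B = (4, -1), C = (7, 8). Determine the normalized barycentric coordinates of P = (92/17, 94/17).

Signed area of the reference triangle: [ABC] = ½·(0·(-1−8) + 4·(8−0) + 7·(0−(-1))) = ½·(0 + 32 + 7) = 39/2.
[PBC] = ½·((92/17)·(-1−8) + 4·(8−(94/17)) + 7·(94/17−(-1))) = ½·(-828/17 + 168/17 + 777/17) = 117/34, so the A-coordinate is (117/34)/(39/2) = 3/17.
[APC] = ½·(0·(94/17−8) + (92/17)·(8−0) + 7·(0−(94/17))) = ½·(0 + 736/17 − 658/17) = 39/17, so the B-coordinate is 2/17.
[ABP] = ½·(0·(-1−(94/17)) + 4·(94/17−0) + (92/17)·(0−(-1))) = ½·(0 + 376/17 + 92/17) = 234/17, so the C-coordinate is 12/17.
Check: 3/17 + 2/17 + 12/17 = 1.

(3/17, 2/17, 12/17)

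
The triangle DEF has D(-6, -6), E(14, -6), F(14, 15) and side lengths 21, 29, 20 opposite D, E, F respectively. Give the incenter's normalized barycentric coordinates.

(3/10, 29/70, 2/7)

The incenter has barycentric coordinates proportional to the opposite side lengths: (21 : 29 : 20).
Normalizing by 21+29+20 = 70 gives (3/10, 29/70, 2/7).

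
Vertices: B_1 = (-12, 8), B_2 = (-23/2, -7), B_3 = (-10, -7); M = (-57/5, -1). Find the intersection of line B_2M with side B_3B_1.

(-34/3, 3)

Barycentric coordinates of M with respect to B_1B_2B_3: (2/5, 2/5, 1/5).
On side B_3B_1 the B_2-coordinate is zero; dropping M's B_2-weight 2/5 and renormalizing the remaining 1/5 : 2/5 gives weights 1/3, 2/3 on B_3, B_1.
N = (1/3)·(-10, -7) + (2/3)·(-12, 8) = (-34/3, 3).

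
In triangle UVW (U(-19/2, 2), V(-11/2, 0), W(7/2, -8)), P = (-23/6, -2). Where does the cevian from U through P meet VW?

(-1, -4)

Barycentric coordinates of P with respect to UVW: (1/3, 1/3, 1/3).
On side VW the U-coordinate is zero; dropping P's U-weight 1/3 and renormalizing the remaining 1/3 : 1/3 gives weights 1/2, 1/2 on V, W.
Q = (1/2)·(-11/2, 0) + (1/2)·(7/2, -8) = (-1, -4).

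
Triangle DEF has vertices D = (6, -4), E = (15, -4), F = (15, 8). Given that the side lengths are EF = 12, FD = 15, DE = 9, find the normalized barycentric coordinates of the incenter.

(1/3, 5/12, 1/4)

The incenter has barycentric coordinates proportional to the opposite side lengths: (12 : 15 : 9).
Normalizing by 12+15+9 = 36 gives (1/3, 5/12, 1/4).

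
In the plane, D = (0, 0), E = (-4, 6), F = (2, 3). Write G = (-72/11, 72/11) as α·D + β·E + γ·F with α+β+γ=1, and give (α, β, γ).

Signed area of the reference triangle: [DEF] = ½·(0·(6−3) + (-4)·(3−0) + 2·(0−6)) = ½·(0 − 12 − 12) = -12.
[GEF] = ½·((-72/11)·(6−3) + (-4)·(3−(72/11)) + 2·(72/11−6)) = ½·(-216/11 + 156/11 + 12/11) = -24/11, so the D-coordinate is (-24/11)/(-12) = 2/11.
[DGF] = ½·(0·(72/11−3) + (-72/11)·(3−0) + 2·(0−(72/11))) = ½·(0 − 216/11 − 144/11) = -180/11, so the E-coordinate is 15/11.
[DEG] = ½·(0·(6−(72/11)) + (-4)·(72/11−0) + (-72/11)·(0−6)) = ½·(0 − 288/11 + 432/11) = 72/11, so the F-coordinate is -6/11.

(2/11, 15/11, -6/11)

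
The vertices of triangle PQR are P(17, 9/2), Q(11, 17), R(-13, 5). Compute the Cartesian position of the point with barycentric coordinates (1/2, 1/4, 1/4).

(8, 31/4)

S = (1/2)·P + (1/4)·Q + (1/4)·R.
x-coordinate: (1/2)·17 + (1/4)·11 + (1/4)·(-13) = 8.
y-coordinate: (1/2)·(9/2) + (1/4)·17 + (1/4)·5 = 31/4.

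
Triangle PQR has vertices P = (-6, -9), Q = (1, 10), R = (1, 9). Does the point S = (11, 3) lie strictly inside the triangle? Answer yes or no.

no

Barycentric coordinates of S: (-10/7, -222/7, 239/7).
The three coordinates are negative, negative, positive; a point is interior exactly when all three are positive.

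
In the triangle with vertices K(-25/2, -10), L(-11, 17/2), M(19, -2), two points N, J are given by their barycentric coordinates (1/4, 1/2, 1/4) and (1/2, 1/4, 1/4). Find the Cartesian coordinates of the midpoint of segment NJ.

Barycentric coordinates of the midpoint are the average: (3/8, 3/8, 1/4).
Converting: (3/8)·K + (3/8)·L + (1/4)·M = (-65/16, -17/16).

(-65/16, -17/16)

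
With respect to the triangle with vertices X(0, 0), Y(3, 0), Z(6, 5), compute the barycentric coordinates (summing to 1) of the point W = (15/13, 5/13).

Signed area of the reference triangle: [XYZ] = ½·(0·(0−5) + 3·(5−0) + 6·(0−0)) = ½·(0 + 15 + 0) = 15/2.
[WYZ] = ½·((15/13)·(0−5) + 3·(5−(5/13)) + 6·(5/13−0)) = ½·(-75/13 + 180/13 + 30/13) = 135/26, so the X-coordinate is (135/26)/(15/2) = 9/13.
[XWZ] = ½·(0·(5/13−5) + (15/13)·(5−0) + 6·(0−(5/13))) = ½·(0 + 75/13 − 30/13) = 45/26, so the Y-coordinate is 3/13.
[XYW] = ½·(0·(0−(5/13)) + 3·(5/13−0) + (15/13)·(0−0)) = ½·(0 + 15/13 + 0) = 15/26, so the Z-coordinate is 1/13.
Check: 9/13 + 3/13 + 1/13 = 1.

(9/13, 3/13, 1/13)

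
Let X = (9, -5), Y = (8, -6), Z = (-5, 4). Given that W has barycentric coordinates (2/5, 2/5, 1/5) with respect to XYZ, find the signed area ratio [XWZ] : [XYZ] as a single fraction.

The signed ratio [XWZ]/[XYZ] equals the barycentric coordinate of W at vertex Y, which is 2/5.

2/5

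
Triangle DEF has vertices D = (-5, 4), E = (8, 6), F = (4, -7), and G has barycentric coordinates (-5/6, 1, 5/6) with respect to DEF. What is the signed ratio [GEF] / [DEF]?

-5/6

The signed ratio [GEF]/[DEF] equals the barycentric coordinate of G at vertex D, which is -5/6.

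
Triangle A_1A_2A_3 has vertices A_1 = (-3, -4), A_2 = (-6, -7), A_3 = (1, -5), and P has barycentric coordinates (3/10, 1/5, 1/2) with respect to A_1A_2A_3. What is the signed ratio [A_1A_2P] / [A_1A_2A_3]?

1/2

The signed ratio [A_1A_2P]/[A_1A_2A_3] equals the barycentric coordinate of P at vertex A_3, which is 1/2.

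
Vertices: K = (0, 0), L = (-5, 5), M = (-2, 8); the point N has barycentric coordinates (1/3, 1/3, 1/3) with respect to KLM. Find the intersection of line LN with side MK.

(-1, 4)

Line LN meets MK where the L-coordinate vanishes; zeroing N's L-weight and renormalizing leaves M, K-weights 1/3 : 1/3 → (1/2, 1/2).
So J = (1/2)·M + (1/2)·K = (-1, 4).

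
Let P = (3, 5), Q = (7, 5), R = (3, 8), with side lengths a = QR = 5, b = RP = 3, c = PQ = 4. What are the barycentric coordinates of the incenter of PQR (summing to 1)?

(5/12, 1/4, 1/3)

The incenter has barycentric coordinates proportional to the opposite side lengths: (5 : 3 : 4).
Normalizing by 5+3+4 = 12 gives (5/12, 1/4, 1/3).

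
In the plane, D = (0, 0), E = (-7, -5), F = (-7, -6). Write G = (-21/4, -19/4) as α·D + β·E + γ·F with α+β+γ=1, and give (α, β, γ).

Signed area of the reference triangle: [DEF] = ½·(0·(-5−(-6)) + (-7)·(-6−0) + (-7)·(0−(-5))) = ½·(0 + 42 − 35) = 7/2.
[GEF] = ½·((-21/4)·(-5−(-6)) + (-7)·(-6−(-19/4)) + (-7)·(-19/4−(-5))) = ½·(-21/4 + 35/4 − 7/4) = 7/8, so the D-coordinate is (7/8)/(7/2) = 1/4.
[DGF] = ½·(0·(-19/4−(-6)) + (-21/4)·(-6−0) + (-7)·(0−(-19/4))) = ½·(0 + 63/2 − 133/4) = -7/8, so the E-coordinate is -1/4.
[DEG] = ½·(0·(-5−(-19/4)) + (-7)·(-19/4−0) + (-21/4)·(0−(-5))) = ½·(0 + 133/4 − 105/4) = 7/2, so the F-coordinate is 1.

(1/4, -1/4, 1)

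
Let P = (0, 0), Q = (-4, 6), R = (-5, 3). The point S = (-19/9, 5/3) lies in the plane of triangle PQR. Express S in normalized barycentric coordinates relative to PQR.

Signed area of the reference triangle: [PQR] = ½·(0·(6−3) + (-4)·(3−0) + (-5)·(0−6)) = ½·(0 − 12 + 30) = 9.
[SQR] = ½·((-19/9)·(6−3) + (-4)·(3−(5/3)) + (-5)·(5/3−6)) = ½·(-19/3 − 16/3 + 65/3) = 5, so the P-coordinate is 5/9 = 5/9.
[PSR] = ½·(0·(5/3−3) + (-19/9)·(3−0) + (-5)·(0−(5/3))) = ½·(0 − 19/3 + 25/3) = 1, so the Q-coordinate is 1/9.
[PQS] = ½·(0·(6−(5/3)) + (-4)·(5/3−0) + (-19/9)·(0−6)) = ½·(0 − 20/3 + 38/3) = 3, so the R-coordinate is 1/3.
Check: 5/9 + 1/9 + 1/3 = 1.

(5/9, 1/9, 1/3)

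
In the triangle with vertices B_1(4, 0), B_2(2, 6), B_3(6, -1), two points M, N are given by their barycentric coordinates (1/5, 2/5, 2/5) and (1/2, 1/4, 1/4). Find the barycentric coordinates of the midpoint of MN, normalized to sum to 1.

(7/20, 13/40, 13/40)

Since both coordinate triples sum to 1, the midpoint's barycentrics are the componentwise average.
(1/5+1/2)/2 = 7/20; similarly 13/40 and 13/40.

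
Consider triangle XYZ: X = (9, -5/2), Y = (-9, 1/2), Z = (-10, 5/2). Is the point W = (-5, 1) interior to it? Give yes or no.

yes

Barycentric coordinates of W: (17/66, 7/66, 7/11).
The three coordinates are positive, positive, positive; a point is interior exactly when all three are positive.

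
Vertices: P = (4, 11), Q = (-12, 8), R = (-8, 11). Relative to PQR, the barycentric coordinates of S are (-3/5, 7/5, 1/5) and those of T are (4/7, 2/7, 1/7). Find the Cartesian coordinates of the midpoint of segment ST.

(-404/35, 593/70)

Barycentric coordinates of the midpoint are the average: (-1/70, 59/70, 6/35).
Converting: (-1/70)·P + (59/70)·Q + (6/35)·R = (-404/35, 593/70).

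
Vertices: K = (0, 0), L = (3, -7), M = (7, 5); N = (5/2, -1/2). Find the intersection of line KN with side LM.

(5, -1)

Barycentric coordinates of N with respect to KLM: (1/2, 1/4, 1/4).
On side LM the K-coordinate is zero; dropping N's K-weight 1/2 and renormalizing the remaining 1/4 : 1/4 gives weights 1/2, 1/2 on L, M.
J = (1/2)·(3, -7) + (1/2)·(7, 5) = (5, -1).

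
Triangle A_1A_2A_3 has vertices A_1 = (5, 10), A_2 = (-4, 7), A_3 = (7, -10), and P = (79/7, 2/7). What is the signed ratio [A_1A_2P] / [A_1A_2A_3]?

[A_1A_2A_3] = ½·(5·(7−(-10)) + (-4)·(-10−10) + 7·(10−7)) = ½·(85 + 80 + 21) = 93.
[A_1A_2P] = ½·(5·(7−(2/7)) + (-4)·(2/7−10) + (79/7)·(10−7)) = ½·(235/7 + 272/7 + 237/7) = 372/7, so the ratio is (372/7)/93 = 4/7.

4/7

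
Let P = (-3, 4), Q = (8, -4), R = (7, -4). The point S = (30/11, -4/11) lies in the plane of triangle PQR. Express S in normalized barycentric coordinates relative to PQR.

(5/11, 3/11, 3/11)

Signed area of the reference triangle: [PQR] = ½·((-3)·(-4−(-4)) + 8·(-4−4) + 7·(4−(-4))) = ½·(0 − 64 + 56) = -4.
[SQR] = ½·((30/11)·(-4−(-4)) + 8·(-4−(-4/11)) + 7·(-4/11−(-4))) = ½·(0 − 320/11 + 280/11) = -20/11, so the P-coordinate is (-20/11)/(-4) = 5/11.
[PSR] = ½·((-3)·(-4/11−(-4)) + (30/11)·(-4−4) + 7·(4−(-4/11))) = ½·(-120/11 − 240/11 + 336/11) = -12/11, so the Q-coordinate is 3/11.
[PQS] = ½·((-3)·(-4−(-4/11)) + 8·(-4/11−4) + (30/11)·(4−(-4))) = ½·(120/11 − 384/11 + 240/11) = -12/11, so the R-coordinate is 3/11.
Check: 5/11 + 3/11 + 3/11 = 1.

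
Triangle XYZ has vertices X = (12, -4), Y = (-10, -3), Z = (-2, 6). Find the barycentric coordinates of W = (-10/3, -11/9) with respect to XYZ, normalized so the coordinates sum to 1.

(2/9, 5/9, 2/9)

Signed area of the reference triangle: [XYZ] = ½·(12·(-3−6) + (-10)·(6−(-4)) + (-2)·(-4−(-3))) = ½·(-108 − 100 + 2) = -103.
[WYZ] = ½·((-10/3)·(-3−6) + (-10)·(6−(-11/9)) + (-2)·(-11/9−(-3))) = ½·(30 − 650/9 − 32/9) = -206/9, so the X-coordinate is (-206/9)/(-103) = 2/9.
[XWZ] = ½·(12·(-11/9−6) + (-10/3)·(6−(-4)) + (-2)·(-4−(-11/9))) = ½·(-260/3 − 100/3 + 50/9) = -515/9, so the Y-coordinate is 5/9.
[XYW] = ½·(12·(-3−(-11/9)) + (-10)·(-11/9−(-4)) + (-10/3)·(-4−(-3))) = ½·(-64/3 − 250/9 + 10/3) = -206/9, so the Z-coordinate is 2/9.
Check: 2/9 + 5/9 + 2/9 = 1.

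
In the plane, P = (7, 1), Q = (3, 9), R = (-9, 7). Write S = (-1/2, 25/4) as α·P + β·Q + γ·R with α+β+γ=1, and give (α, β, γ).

Signed area of the reference triangle: [PQR] = ½·(7·(9−7) + 3·(7−1) + (-9)·(1−9)) = ½·(14 + 18 + 72) = 52.
[SQR] = ½·((-1/2)·(9−7) + 3·(7−(25/4)) + (-9)·(25/4−9)) = ½·(-1 + 9/4 + 99/4) = 13, so the P-coordinate is 13/52 = 1/4.
[PSR] = ½·(7·(25/4−7) + (-1/2)·(7−1) + (-9)·(1−(25/4))) = ½·(-21/4 − 3 + 189/4) = 39/2, so the Q-coordinate is 3/8.
[PQS] = ½·(7·(9−(25/4)) + 3·(25/4−1) + (-1/2)·(1−9)) = ½·(77/4 + 63/4 + 4) = 39/2, so the R-coordinate is 3/8.

(1/4, 3/8, 3/8)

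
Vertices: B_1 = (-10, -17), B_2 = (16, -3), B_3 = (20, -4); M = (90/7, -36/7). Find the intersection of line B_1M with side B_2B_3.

(50/3, -19/6)

Barycentric coordinates of M with respect to B_1B_2B_3: (1/7, 5/7, 1/7).
On side B_2B_3 the B_1-coordinate is zero; dropping M's B_1-weight 1/7 and renormalizing the remaining 5/7 : 1/7 gives weights 5/6, 1/6 on B_2, B_3.
N = (5/6)·(16, -3) + (1/6)·(20, -4) = (50/3, -19/6).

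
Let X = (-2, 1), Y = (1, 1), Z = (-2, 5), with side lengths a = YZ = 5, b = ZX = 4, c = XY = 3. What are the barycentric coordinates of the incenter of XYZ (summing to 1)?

The incenter has barycentric coordinates proportional to the opposite side lengths: (5 : 4 : 3).
Normalizing by 5+4+3 = 12 gives (5/12, 1/3, 1/4).

(5/12, 1/3, 1/4)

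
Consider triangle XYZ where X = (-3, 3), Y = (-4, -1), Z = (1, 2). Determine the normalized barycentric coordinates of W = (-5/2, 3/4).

(1/4, 1/2, 1/4)

Signed area of the reference triangle: [XYZ] = ½·((-3)·(-1−2) + (-4)·(2−3) + 1·(3−(-1))) = ½·(9 + 4 + 4) = 17/2.
[WYZ] = ½·((-5/2)·(-1−2) + (-4)·(2−(3/4)) + 1·(3/4−(-1))) = ½·(15/2 − 5 + 7/4) = 17/8, so the X-coordinate is (17/8)/(17/2) = 1/4.
[XWZ] = ½·((-3)·(3/4−2) + (-5/2)·(2−3) + 1·(3−(3/4))) = ½·(15/4 + 5/2 + 9/4) = 17/4, so the Y-coordinate is 1/2.
[XYW] = ½·((-3)·(-1−(3/4)) + (-4)·(3/4−3) + (-5/2)·(3−(-1))) = ½·(21/4 + 9 − 10) = 17/8, so the Z-coordinate is 1/4.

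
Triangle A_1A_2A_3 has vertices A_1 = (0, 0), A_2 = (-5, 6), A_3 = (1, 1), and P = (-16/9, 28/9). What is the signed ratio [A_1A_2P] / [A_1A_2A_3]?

4/9

[A_1A_2A_3] = ½·(0·(6−1) + (-5)·(1−0) + 1·(0−6)) = ½·(0 − 5 − 6) = -11/2.
[A_1A_2P] = ½·(0·(6−(28/9)) + (-5)·(28/9−0) + (-16/9)·(0−6)) = ½·(0 − 140/9 + 32/3) = -22/9, so the ratio is (-22/9)/(-11/2) = 4/9.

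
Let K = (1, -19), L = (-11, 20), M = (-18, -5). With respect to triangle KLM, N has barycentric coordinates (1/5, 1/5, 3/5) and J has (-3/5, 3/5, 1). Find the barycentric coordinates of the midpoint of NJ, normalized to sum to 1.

Since both coordinate triples sum to 1, the midpoint's barycentrics are the componentwise average.
(1/5+-3/5)/2 = -1/5; similarly 2/5 and 4/5.

(-1/5, 2/5, 4/5)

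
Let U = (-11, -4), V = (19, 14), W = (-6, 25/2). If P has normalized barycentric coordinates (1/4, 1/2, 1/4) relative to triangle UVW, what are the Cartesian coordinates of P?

(21/4, 73/8)

P = (1/4)·U + (1/2)·V + (1/4)·W.
x-coordinate: (1/4)·(-11) + (1/2)·19 + (1/4)·(-6) = 21/4.
y-coordinate: (1/4)·(-4) + (1/2)·14 + (1/4)·(25/2) = 73/8.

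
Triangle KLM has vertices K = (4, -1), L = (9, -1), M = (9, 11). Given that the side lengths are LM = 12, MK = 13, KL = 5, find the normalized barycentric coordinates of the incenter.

(2/5, 13/30, 1/6)

The incenter has barycentric coordinates proportional to the opposite side lengths: (12 : 13 : 5).
Normalizing by 12+13+5 = 30 gives (2/5, 13/30, 1/6).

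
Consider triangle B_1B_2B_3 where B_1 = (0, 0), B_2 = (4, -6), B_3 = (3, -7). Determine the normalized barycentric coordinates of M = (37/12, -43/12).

(1/3, 13/12, -5/12)

Signed area of the reference triangle: [B_1B_2B_3] = ½·(0·(-6−(-7)) + 4·(-7−0) + 3·(0−(-6))) = ½·(0 − 28 + 18) = -5.
[MB_2B_3] = ½·((37/12)·(-6−(-7)) + 4·(-7−(-43/12)) + 3·(-43/12−(-6))) = ½·(37/12 − 41/3 + 29/4) = -5/3, so the B_1-coordinate is (-5/3)/(-5) = 1/3.
[B_1MB_3] = ½·(0·(-43/12−(-7)) + (37/12)·(-7−0) + 3·(0−(-43/12))) = ½·(0 − 259/12 + 43/4) = -65/12, so the B_2-coordinate is 13/12.
[B_1B_2M] = ½·(0·(-6−(-43/12)) + 4·(-43/12−0) + (37/12)·(0−(-6))) = ½·(0 − 43/3 + 37/2) = 25/12, so the B_3-coordinate is -5/12.
Check: 1/3 + 13/12 − 5/12 = 1.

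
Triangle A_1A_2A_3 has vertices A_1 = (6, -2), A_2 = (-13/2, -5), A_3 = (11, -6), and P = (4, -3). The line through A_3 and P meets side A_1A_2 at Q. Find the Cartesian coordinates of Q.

(29/9, -8/3)

Barycentric coordinates of P with respect to A_1A_2A_3: (7/10, 1/5, 1/10).
On side A_1A_2 the A_3-coordinate is zero; dropping P's A_3-weight 1/10 and renormalizing the remaining 7/10 : 1/5 gives weights 7/9, 2/9 on A_1, A_2.
Q = (7/9)·(6, -2) + (2/9)·(-13/2, -5) = (29/9, -8/3).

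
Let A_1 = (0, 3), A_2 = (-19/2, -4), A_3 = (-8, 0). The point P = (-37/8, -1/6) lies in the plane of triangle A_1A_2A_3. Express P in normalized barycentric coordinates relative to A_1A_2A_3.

Signed area of the reference triangle: [A_1A_2A_3] = ½·(0·(-4−0) + (-19/2)·(0−3) + (-8)·(3−(-4))) = ½·(0 + 57/2 − 56) = -55/4.
[PA_2A_3] = ½·((-37/8)·(-4−0) + (-19/2)·(0−(-1/6)) + (-8)·(-1/6−(-4))) = ½·(37/2 − 19/12 − 92/3) = -55/8, so the A_1-coordinate is (-55/8)/(-55/4) = 1/2.
[A_1PA_3] = ½·(0·(-1/6−0) + (-37/8)·(0−3) + (-8)·(3−(-1/6))) = ½·(0 + 111/8 − 76/3) = -275/48, so the A_2-coordinate is 5/12.
[A_1A_2P] = ½·(0·(-4−(-1/6)) + (-19/2)·(-1/6−3) + (-37/8)·(3−(-4))) = ½·(0 + 361/12 − 259/8) = -55/48, so the A_3-coordinate is 1/12.

(1/2, 5/12, 1/12)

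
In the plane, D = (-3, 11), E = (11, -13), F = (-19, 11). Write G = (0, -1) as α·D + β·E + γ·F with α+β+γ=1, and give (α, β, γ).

Signed area of the reference triangle: [DEF] = ½·((-3)·(-13−11) + 11·(11−11) + (-19)·(11−(-13))) = ½·(72 + 0 − 456) = -192.
[GEF] = ½·(0·(-13−11) + 11·(11−(-1)) + (-19)·(-1−(-13))) = ½·(0 + 132 − 228) = -48, so the D-coordinate is (-48)/(-192) = 1/4.
[DGF] = ½·((-3)·(-1−11) + 0·(11−11) + (-19)·(11−(-1))) = ½·(36 + 0 − 228) = -96, so the E-coordinate is 1/2.
[DEG] = ½·((-3)·(-13−(-1)) + 11·(-1−11) + 0·(11−(-13))) = ½·(36 − 132 + 0) = -48, so the F-coordinate is 1/4.

(1/4, 1/2, 1/4)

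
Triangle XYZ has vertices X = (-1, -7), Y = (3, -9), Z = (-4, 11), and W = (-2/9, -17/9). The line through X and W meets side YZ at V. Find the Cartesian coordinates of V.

Barycentric coordinates of W with respect to XYZ: (2/9, 4/9, 1/3).
On side YZ the X-coordinate is zero; dropping W's X-weight 2/9 and renormalizing the remaining 4/9 : 1/3 gives weights 4/7, 3/7 on Y, Z.
V = (4/7)·(3, -9) + (3/7)·(-4, 11) = (0, -3/7).

(0, -3/7)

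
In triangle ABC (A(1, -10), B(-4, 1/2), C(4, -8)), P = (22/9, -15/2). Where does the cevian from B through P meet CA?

Barycentric coordinates of P with respect to ABC: (2/9, 1/9, 2/3).
On side CA the B-coordinate is zero; dropping P's B-weight 1/9 and renormalizing the remaining 2/3 : 2/9 gives weights 3/4, 1/4 on C, A.
Q = (3/4)·(4, -8) + (1/4)·(1, -10) = (13/4, -17/2).

(13/4, -17/2)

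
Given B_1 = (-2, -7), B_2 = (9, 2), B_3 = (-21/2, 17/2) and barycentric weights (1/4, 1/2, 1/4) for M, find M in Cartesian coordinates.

(11/8, 11/8)

M = (1/4)·B_1 + (1/2)·B_2 + (1/4)·B_3.
x-coordinate: (1/4)·(-2) + (1/2)·9 + (1/4)·(-21/2) = 11/8.
y-coordinate: (1/4)·(-7) + (1/2)·2 + (1/4)·(17/2) = 11/8.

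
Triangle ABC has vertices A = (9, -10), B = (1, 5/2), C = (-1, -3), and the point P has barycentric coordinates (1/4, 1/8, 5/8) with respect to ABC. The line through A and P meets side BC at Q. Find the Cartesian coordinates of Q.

(-2/3, -25/12)

Line AP meets BC where the A-coordinate vanishes; zeroing P's A-weight and renormalizing leaves B, C-weights 1/8 : 5/8 → (1/6, 5/6).
So Q = (1/6)·B + (5/6)·C = (-2/3, -25/12).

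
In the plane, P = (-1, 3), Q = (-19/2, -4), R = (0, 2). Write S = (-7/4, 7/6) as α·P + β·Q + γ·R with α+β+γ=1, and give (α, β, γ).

(1/6, 1/6, 2/3)

Signed area of the reference triangle: [PQR] = ½·((-1)·(-4−2) + (-19/2)·(2−3) + 0·(3−(-4))) = ½·(6 + 19/2 + 0) = 31/4.
[SQR] = ½·((-7/4)·(-4−2) + (-19/2)·(2−(7/6)) + 0·(7/6−(-4))) = ½·(21/2 − 95/12 + 0) = 31/24, so the P-coordinate is (31/24)/(31/4) = 1/6.
[PSR] = ½·((-1)·(7/6−2) + (-7/4)·(2−3) + 0·(3−(7/6))) = ½·(5/6 + 7/4 + 0) = 31/24, so the Q-coordinate is 1/6.
[PQS] = ½·((-1)·(-4−(7/6)) + (-19/2)·(7/6−3) + (-7/4)·(3−(-4))) = ½·(31/6 + 209/12 − 49/4) = 31/6, so the R-coordinate is 2/3.
Check: 1/6 + 1/6 + 2/3 = 1.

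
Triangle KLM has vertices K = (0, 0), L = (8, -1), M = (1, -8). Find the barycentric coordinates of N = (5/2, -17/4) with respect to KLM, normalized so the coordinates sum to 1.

Signed area of the reference triangle: [KLM] = ½·(0·(-1−(-8)) + 8·(-8−0) + 1·(0−(-1))) = ½·(0 − 64 + 1) = -63/2.
[NLM] = ½·((5/2)·(-1−(-8)) + 8·(-8−(-17/4)) + 1·(-17/4−(-1))) = ½·(35/2 − 30 − 13/4) = -63/8, so the K-coordinate is (-63/8)/(-63/2) = 1/4.
[KNM] = ½·(0·(-17/4−(-8)) + (5/2)·(-8−0) + 1·(0−(-17/4))) = ½·(0 − 20 + 17/4) = -63/8, so the L-coordinate is 1/4.
[KLN] = ½·(0·(-1−(-17/4)) + 8·(-17/4−0) + (5/2)·(0−(-1))) = ½·(0 − 34 + 5/2) = -63/4, so the M-coordinate is 1/2.
Check: 1/4 + 1/4 + 1/2 = 1.

(1/4, 1/4, 1/2)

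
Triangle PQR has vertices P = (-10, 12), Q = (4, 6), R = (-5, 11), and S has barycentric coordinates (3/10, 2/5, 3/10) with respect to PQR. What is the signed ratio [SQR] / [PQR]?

The signed ratio [SQR]/[PQR] equals the barycentric coordinate of S at vertex P, which is 3/10.

3/10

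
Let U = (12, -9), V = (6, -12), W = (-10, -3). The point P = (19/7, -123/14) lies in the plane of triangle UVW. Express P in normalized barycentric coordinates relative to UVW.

Signed area of the reference triangle: [UVW] = ½·(12·(-12−(-3)) + 6·(-3−(-9)) + (-10)·(-9−(-12))) = ½·(-108 + 36 − 30) = -51.
[PVW] = ½·((19/7)·(-12−(-3)) + 6·(-3−(-123/14)) + (-10)·(-123/14−(-12))) = ½·(-171/7 + 243/7 − 225/7) = -153/14, so the U-coordinate is (-153/14)/(-51) = 3/14.
[UPW] = ½·(12·(-123/14−(-3)) + (19/7)·(-3−(-9)) + (-10)·(-9−(-123/14))) = ½·(-486/7 + 114/7 + 15/7) = -51/2, so the V-coordinate is 1/2.
[UVP] = ½·(12·(-12−(-123/14)) + 6·(-123/14−(-9)) + (19/7)·(-9−(-12))) = ½·(-270/7 + 9/7 + 57/7) = -102/7, so the W-coordinate is 2/7.
Check: 3/14 + 1/2 + 2/7 = 1.

(3/14, 1/2, 2/7)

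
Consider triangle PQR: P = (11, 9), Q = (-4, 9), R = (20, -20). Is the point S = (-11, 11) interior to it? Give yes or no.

Barycentric coordinates of S: (-31/87, 124/87, -2/29).
The three coordinates are negative, positive, negative; a point is interior exactly when all three are positive.

no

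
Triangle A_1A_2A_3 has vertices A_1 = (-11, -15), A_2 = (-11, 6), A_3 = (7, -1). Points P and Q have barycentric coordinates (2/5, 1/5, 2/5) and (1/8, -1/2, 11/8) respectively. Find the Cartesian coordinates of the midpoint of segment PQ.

Barycentric coordinates of the midpoint are the average: (21/80, -3/20, 71/80).
Converting: (21/80)·A_1 + (-3/20)·A_2 + (71/80)·A_3 = (199/40, -229/40).

(199/40, -229/40)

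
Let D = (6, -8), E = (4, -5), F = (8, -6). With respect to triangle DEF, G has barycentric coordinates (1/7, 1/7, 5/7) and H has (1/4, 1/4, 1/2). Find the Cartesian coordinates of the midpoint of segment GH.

Barycentric coordinates of the midpoint are the average: (11/56, 11/56, 17/28).
Converting: (11/56)·D + (11/56)·E + (17/28)·F = (191/28, -347/56).

(191/28, -347/56)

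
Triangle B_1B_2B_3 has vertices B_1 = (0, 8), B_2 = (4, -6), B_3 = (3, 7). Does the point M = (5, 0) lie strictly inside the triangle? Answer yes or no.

Barycentric coordinates of M: (-1/2, 1/2, 1).
The three coordinates are negative, positive, positive; a point is interior exactly when all three are positive.

no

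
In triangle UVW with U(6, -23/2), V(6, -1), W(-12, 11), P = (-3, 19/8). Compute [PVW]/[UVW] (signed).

1/4

[UVW] = ½·(6·(-1−11) + 6·(11−(-23/2)) + (-12)·(-23/2−(-1))) = ½·(-72 + 135 + 126) = 189/2.
[PVW] = ½·((-3)·(-1−11) + 6·(11−(19/8)) + (-12)·(19/8−(-1))) = ½·(36 + 207/4 − 81/2) = 189/8, so the ratio is (189/8)/(189/2) = 1/4.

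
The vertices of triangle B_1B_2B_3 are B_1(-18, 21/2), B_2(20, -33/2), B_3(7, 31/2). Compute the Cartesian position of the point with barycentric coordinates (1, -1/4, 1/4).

M = 1·B_1 + (-1/4)·B_2 + (1/4)·B_3.
x-coordinate: 1·(-18) + (-1/4)·20 + (1/4)·7 = -85/4.
y-coordinate: 1·(21/2) + (-1/4)·(-33/2) + (1/4)·(31/2) = 37/2.

(-85/4, 37/2)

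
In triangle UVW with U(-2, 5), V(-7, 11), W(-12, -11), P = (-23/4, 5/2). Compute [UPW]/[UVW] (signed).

[UVW] = ½·((-2)·(11−(-11)) + (-7)·(-11−5) + (-12)·(5−11)) = ½·(-44 + 112 + 72) = 70.
[UPW] = ½·((-2)·(5/2−(-11)) + (-23/4)·(-11−5) + (-12)·(5−(5/2))) = ½·(-27 + 92 − 30) = 35/2, so the ratio is (35/2)/70 = 1/4.

1/4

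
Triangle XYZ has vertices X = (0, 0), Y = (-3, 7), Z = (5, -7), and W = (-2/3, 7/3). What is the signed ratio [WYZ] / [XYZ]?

1/3

[XYZ] = ½·(0·(7−(-7)) + (-3)·(-7−0) + 5·(0−7)) = ½·(0 + 21 − 35) = -7.
[WYZ] = ½·((-2/3)·(7−(-7)) + (-3)·(-7−(7/3)) + 5·(7/3−7)) = ½·(-28/3 + 28 − 70/3) = -7/3, so the ratio is (-7/3)/(-7) = 1/3.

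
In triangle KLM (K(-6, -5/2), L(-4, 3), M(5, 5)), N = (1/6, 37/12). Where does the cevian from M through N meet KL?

Barycentric coordinates of N with respect to KLM: (1/6, 1/3, 1/2).
On side KL the M-coordinate is zero; dropping N's M-weight 1/2 and renormalizing the remaining 1/6 : 1/3 gives weights 1/3, 2/3 on K, L.
J = (1/3)·(-6, -5/2) + (2/3)·(-4, 3) = (-14/3, 7/6).

(-14/3, 7/6)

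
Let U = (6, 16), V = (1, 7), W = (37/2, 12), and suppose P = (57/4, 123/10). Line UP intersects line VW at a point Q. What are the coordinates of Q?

(261/16, 91/8)

Barycentric coordinates of P with respect to UVW: (1/5, 1/10, 7/10).
On side VW the U-coordinate is zero; dropping P's U-weight 1/5 and renormalizing the remaining 1/10 : 7/10 gives weights 1/8, 7/8 on V, W.
Q = (1/8)·(1, 7) + (7/8)·(37/2, 12) = (261/16, 91/8).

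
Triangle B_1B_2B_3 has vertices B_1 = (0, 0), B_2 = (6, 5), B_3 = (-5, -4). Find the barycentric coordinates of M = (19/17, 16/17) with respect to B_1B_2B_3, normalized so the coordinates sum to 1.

(12/17, 4/17, 1/17)

Signed area of the reference triangle: [B_1B_2B_3] = ½·(0·(5−(-4)) + 6·(-4−0) + (-5)·(0−5)) = ½·(0 − 24 + 25) = 1/2.
[MB_2B_3] = ½·((19/17)·(5−(-4)) + 6·(-4−(16/17)) + (-5)·(16/17−5)) = ½·(171/17 − 504/17 + 345/17) = 6/17, so the B_1-coordinate is (6/17)/(1/2) = 12/17.
[B_1MB_3] = ½·(0·(16/17−(-4)) + (19/17)·(-4−0) + (-5)·(0−(16/17))) = ½·(0 − 76/17 + 80/17) = 2/17, so the B_2-coordinate is 4/17.
[B_1B_2M] = ½·(0·(5−(16/17)) + 6·(16/17−0) + (19/17)·(0−5)) = ½·(0 + 96/17 − 95/17) = 1/34, so the B_3-coordinate is 1/17.
Check: 12/17 + 4/17 + 1/17 = 1.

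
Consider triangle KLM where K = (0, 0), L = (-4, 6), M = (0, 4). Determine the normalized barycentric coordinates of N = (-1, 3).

(3/8, 1/4, 3/8)

Signed area of the reference triangle: [KLM] = ½·(0·(6−4) + (-4)·(4−0) + 0·(0−6)) = ½·(0 − 16 + 0) = -8.
[NLM] = ½·((-1)·(6−4) + (-4)·(4−3) + 0·(3−6)) = ½·(-2 − 4 + 0) = -3, so the K-coordinate is (-3)/(-8) = 3/8.
[KNM] = ½·(0·(3−4) + (-1)·(4−0) + 0·(0−3)) = ½·(0 − 4 + 0) = -2, so the L-coordinate is 1/4.
[KLN] = ½·(0·(6−3) + (-4)·(3−0) + (-1)·(0−6)) = ½·(0 − 12 + 6) = -3, so the M-coordinate is 3/8.
Check: 3/8 + 1/4 + 3/8 = 1.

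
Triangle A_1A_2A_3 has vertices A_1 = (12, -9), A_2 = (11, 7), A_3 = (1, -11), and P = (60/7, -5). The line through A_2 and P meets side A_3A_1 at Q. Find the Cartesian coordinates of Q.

Barycentric coordinates of P with respect to A_1A_2A_3: (3/7, 2/7, 2/7).
On side A_3A_1 the A_2-coordinate is zero; dropping P's A_2-weight 2/7 and renormalizing the remaining 2/7 : 3/7 gives weights 2/5, 3/5 on A_3, A_1.
Q = (2/5)·(1, -11) + (3/5)·(12, -9) = (38/5, -49/5).

(38/5, -49/5)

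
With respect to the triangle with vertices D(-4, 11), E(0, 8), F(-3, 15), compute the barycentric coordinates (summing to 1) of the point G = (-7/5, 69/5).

Signed area of the reference triangle: [DEF] = ½·((-4)·(8−15) + 0·(15−11) + (-3)·(11−8)) = ½·(28 + 0 − 9) = 19/2.
[GEF] = ½·((-7/5)·(8−15) + 0·(15−(69/5)) + (-3)·(69/5−8)) = ½·(49/5 + 0 − 87/5) = -19/5, so the D-coordinate is (-19/5)/(19/2) = -2/5.
[DGF] = ½·((-4)·(69/5−15) + (-7/5)·(15−11) + (-3)·(11−(69/5))) = ½·(24/5 − 28/5 + 42/5) = 19/5, so the E-coordinate is 2/5.
[DEG] = ½·((-4)·(8−(69/5)) + 0·(69/5−11) + (-7/5)·(11−8)) = ½·(116/5 + 0 − 21/5) = 19/2, so the F-coordinate is 1.

(-2/5, 2/5, 1)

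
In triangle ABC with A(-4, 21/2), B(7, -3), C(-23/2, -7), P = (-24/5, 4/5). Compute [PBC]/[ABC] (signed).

2/5

[ABC] = ½·((-4)·(-3−(-7)) + 7·(-7−(21/2)) + (-23/2)·(21/2−(-3))) = ½·(-16 − 245/2 − 621/4) = -1175/8.
[PBC] = ½·((-24/5)·(-3−(-7)) + 7·(-7−(4/5)) + (-23/2)·(4/5−(-3))) = ½·(-96/5 − 273/5 − 437/10) = -235/4, so the ratio is (-235/4)/(-1175/8) = 2/5.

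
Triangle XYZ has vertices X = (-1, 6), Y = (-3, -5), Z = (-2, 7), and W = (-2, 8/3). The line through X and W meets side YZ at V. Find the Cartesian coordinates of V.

(-5/2, 1)

Barycentric coordinates of W with respect to XYZ: (1/3, 1/3, 1/3).
On side YZ the X-coordinate is zero; dropping W's X-weight 1/3 and renormalizing the remaining 1/3 : 1/3 gives weights 1/2, 1/2 on Y, Z.
V = (1/2)·(-3, -5) + (1/2)·(-2, 7) = (-5/2, 1).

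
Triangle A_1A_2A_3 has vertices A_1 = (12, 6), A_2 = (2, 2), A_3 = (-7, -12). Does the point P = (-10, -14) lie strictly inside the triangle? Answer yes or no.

Barycentric coordinates of P: (-3/13, 2/13, 14/13).
The three coordinates are negative, positive, positive; a point is interior exactly when all three are positive.

no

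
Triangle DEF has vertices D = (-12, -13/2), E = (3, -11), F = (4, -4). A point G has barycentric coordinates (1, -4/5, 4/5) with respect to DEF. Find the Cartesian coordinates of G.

(-56/5, -9/10)

G = 1·D + (-4/5)·E + (4/5)·F.
x-coordinate: 1·(-12) + (-4/5)·3 + (4/5)·4 = -56/5.
y-coordinate: 1·(-13/2) + (-4/5)·(-11) + (4/5)·(-4) = -9/10.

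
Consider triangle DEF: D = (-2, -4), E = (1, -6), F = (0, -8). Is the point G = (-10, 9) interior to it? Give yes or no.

Barycentric coordinates of G: (37/8, -3/4, -23/8).
The three coordinates are positive, negative, negative; a point is interior exactly when all three are positive.

no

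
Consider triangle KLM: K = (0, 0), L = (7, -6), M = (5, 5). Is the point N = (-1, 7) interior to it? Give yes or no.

no

Barycentric coordinates of N: (62/65, -8/13, 43/65).
The three coordinates are positive, negative, positive; a point is interior exactly when all three are positive.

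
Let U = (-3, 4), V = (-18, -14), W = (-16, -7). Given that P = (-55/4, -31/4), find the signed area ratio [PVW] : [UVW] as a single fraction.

[UVW] = ½·((-3)·(-14−(-7)) + (-18)·(-7−4) + (-16)·(4−(-14))) = ½·(21 + 198 − 288) = -69/2.
[PVW] = ½·((-55/4)·(-14−(-7)) + (-18)·(-7−(-31/4)) + (-16)·(-31/4−(-14))) = ½·(385/4 − 27/2 − 100) = -69/8, so the ratio is (-69/8)/(-69/2) = 1/4.

1/4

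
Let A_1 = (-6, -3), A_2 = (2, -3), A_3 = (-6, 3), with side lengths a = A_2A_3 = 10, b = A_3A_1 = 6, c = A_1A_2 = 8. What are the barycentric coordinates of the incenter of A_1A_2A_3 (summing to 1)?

(5/12, 1/4, 1/3)

The incenter has barycentric coordinates proportional to the opposite side lengths: (10 : 6 : 8).
Normalizing by 10+6+8 = 24 gives (5/12, 1/4, 1/3).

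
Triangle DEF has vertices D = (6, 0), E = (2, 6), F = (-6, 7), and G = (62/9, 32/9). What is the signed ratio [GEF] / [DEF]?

1/3

[DEF] = ½·(6·(6−7) + 2·(7−0) + (-6)·(0−6)) = ½·(-6 + 14 + 36) = 22.
[GEF] = ½·((62/9)·(6−7) + 2·(7−(32/9)) + (-6)·(32/9−6)) = ½·(-62/9 + 62/9 + 44/3) = 22/3, so the ratio is (22/3)/22 = 1/3.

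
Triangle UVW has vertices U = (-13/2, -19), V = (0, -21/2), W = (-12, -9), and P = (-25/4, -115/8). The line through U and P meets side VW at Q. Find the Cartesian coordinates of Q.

(-6, -39/4)

Barycentric coordinates of P with respect to UVW: (1/2, 1/4, 1/4).
On side VW the U-coordinate is zero; dropping P's U-weight 1/2 and renormalizing the remaining 1/4 : 1/4 gives weights 1/2, 1/2 on V, W.
Q = (1/2)·(0, -21/2) + (1/2)·(-12, -9) = (-6, -39/4).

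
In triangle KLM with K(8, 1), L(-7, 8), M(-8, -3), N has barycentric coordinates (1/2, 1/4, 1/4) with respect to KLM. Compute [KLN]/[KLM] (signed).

1/4

The signed ratio [KLN]/[KLM] equals the barycentric coordinate of N at vertex M, which is 1/4.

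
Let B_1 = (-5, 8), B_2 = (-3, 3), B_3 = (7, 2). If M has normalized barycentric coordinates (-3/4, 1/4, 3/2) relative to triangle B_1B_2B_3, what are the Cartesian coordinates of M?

(27/2, -9/4)

M = (-3/4)·B_1 + (1/4)·B_2 + (3/2)·B_3.
x-coordinate: (-3/4)·(-5) + (1/4)·(-3) + (3/2)·7 = 27/2.
y-coordinate: (-3/4)·8 + (1/4)·3 + (3/2)·2 = -9/4.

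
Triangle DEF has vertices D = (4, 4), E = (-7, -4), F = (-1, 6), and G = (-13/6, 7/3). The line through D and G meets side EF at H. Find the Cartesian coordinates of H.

(-17/5, 2)

Barycentric coordinates of G with respect to DEF: (1/6, 1/3, 1/2).
On side EF the D-coordinate is zero; dropping G's D-weight 1/6 and renormalizing the remaining 1/3 : 1/2 gives weights 2/5, 3/5 on E, F.
H = (2/5)·(-7, -4) + (3/5)·(-1, 6) = (-17/5, 2).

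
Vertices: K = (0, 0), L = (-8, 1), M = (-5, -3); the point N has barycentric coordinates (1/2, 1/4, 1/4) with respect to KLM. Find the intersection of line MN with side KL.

Line MN meets KL where the M-coordinate vanishes; zeroing N's M-weight and renormalizing leaves K, L-weights 1/2 : 1/4 → (2/3, 1/3).
So J = (2/3)·K + (1/3)·L = (-8/3, 1/3).

(-8/3, 1/3)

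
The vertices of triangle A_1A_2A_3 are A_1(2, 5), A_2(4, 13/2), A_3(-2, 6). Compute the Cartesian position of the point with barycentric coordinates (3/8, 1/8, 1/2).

(1/4, 91/16)

P = (3/8)·A_1 + (1/8)·A_2 + (1/2)·A_3.
x-coordinate: (3/8)·2 + (1/8)·4 + (1/2)·(-2) = 1/4.
y-coordinate: (3/8)·5 + (1/8)·(13/2) + (1/2)·6 = 91/16.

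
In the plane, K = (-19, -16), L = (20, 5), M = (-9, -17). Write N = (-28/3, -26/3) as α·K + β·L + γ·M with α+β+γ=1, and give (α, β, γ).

Signed area of the reference triangle: [KLM] = ½·((-19)·(5−(-17)) + 20·(-17−(-16)) + (-9)·(-16−5)) = ½·(-418 − 20 + 189) = -249/2.
[NLM] = ½·((-28/3)·(5−(-17)) + 20·(-17−(-26/3)) + (-9)·(-26/3−5)) = ½·(-616/3 − 500/3 + 123) = -249/2, so the K-coordinate is (-249/2)/(-249/2) = 1.
[KNM] = ½·((-19)·(-26/3−(-17)) + (-28/3)·(-17−(-16)) + (-9)·(-16−(-26/3))) = ½·(-475/3 + 28/3 + 66) = -83/2, so the L-coordinate is 1/3.
[KLN] = ½·((-19)·(5−(-26/3)) + 20·(-26/3−(-16)) + (-28/3)·(-16−5)) = ½·(-779/3 + 440/3 + 196) = 83/2, so the M-coordinate is -1/3.
Check: 1 + 1/3 − 1/3 = 1.

(1, 1/3, -1/3)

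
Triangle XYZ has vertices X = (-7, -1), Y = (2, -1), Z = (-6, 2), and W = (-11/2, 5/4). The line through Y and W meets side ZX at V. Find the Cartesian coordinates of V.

(-68/11, 16/11)

Barycentric coordinates of W with respect to XYZ: (1/6, 1/12, 3/4).
On side ZX the Y-coordinate is zero; dropping W's Y-weight 1/12 and renormalizing the remaining 3/4 : 1/6 gives weights 9/11, 2/11 on Z, X.
V = (9/11)·(-6, 2) + (2/11)·(-7, -1) = (-68/11, 16/11).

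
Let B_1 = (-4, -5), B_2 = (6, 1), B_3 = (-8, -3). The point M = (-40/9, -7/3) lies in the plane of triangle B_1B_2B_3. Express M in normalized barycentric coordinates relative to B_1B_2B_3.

Signed area of the reference triangle: [B_1B_2B_3] = ½·((-4)·(1−(-3)) + 6·(-3−(-5)) + (-8)·(-5−1)) = ½·(-16 + 12 + 48) = 22.
[MB_2B_3] = ½·((-40/9)·(1−(-3)) + 6·(-3−(-7/3)) + (-8)·(-7/3−1)) = ½·(-160/9 − 4 + 80/3) = 22/9, so the B_1-coordinate is (22/9)/22 = 1/9.
[B_1MB_3] = ½·((-4)·(-7/3−(-3)) + (-40/9)·(-3−(-5)) + (-8)·(-5−(-7/3))) = ½·(-8/3 − 80/9 + 64/3) = 44/9, so the B_2-coordinate is 2/9.
[B_1B_2M] = ½·((-4)·(1−(-7/3)) + 6·(-7/3−(-5)) + (-40/9)·(-5−1)) = ½·(-40/3 + 16 + 80/3) = 44/3, so the B_3-coordinate is 2/3.
Check: 1/9 + 2/9 + 2/3 = 1.

(1/9, 2/9, 2/3)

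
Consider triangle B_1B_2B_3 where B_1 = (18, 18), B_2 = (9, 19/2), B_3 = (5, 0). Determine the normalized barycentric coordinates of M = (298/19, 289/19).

Signed area of the reference triangle: [B_1B_2B_3] = ½·(18·(19/2−0) + 9·(0−18) + 5·(18−(19/2))) = ½·(171 − 162 + 85/2) = 103/4.
[MB_2B_3] = ½·((298/19)·(19/2−0) + 9·(0−(289/19)) + 5·(289/19−(19/2))) = ½·(149 − 2601/19 + 1085/38) = 1545/76, so the B_1-coordinate is (1545/76)/(103/4) = 15/19.
[B_1MB_3] = ½·(18·(289/19−0) + (298/19)·(0−18) + 5·(18−(289/19))) = ½·(5202/19 − 5364/19 + 265/19) = 103/38, so the B_2-coordinate is 2/19.
[B_1B_2M] = ½·(18·(19/2−(289/19)) + 9·(289/19−18) + (298/19)·(18−(19/2))) = ½·(-1953/19 − 477/19 + 2533/19) = 103/38, so the B_3-coordinate is 2/19.

(15/19, 2/19, 2/19)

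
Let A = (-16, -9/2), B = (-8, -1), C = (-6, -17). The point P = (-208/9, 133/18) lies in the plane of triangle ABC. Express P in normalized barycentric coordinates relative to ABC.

Signed area of the reference triangle: [ABC] = ½·((-16)·(-1−(-17)) + (-8)·(-17−(-9/2)) + (-6)·(-9/2−(-1))) = ½·(-256 + 100 + 21) = -135/2.
[PBC] = ½·((-208/9)·(-1−(-17)) + (-8)·(-17−(133/18)) + (-6)·(133/18−(-1))) = ½·(-3328/9 + 1756/9 − 151/3) = -225/2, so the A-coordinate is (-225/2)/(-135/2) = 5/3.
[APC] = ½·((-16)·(133/18−(-17)) + (-208/9)·(-17−(-9/2)) + (-6)·(-9/2−(133/18))) = ½·(-3512/9 + 2600/9 + 214/3) = -15, so the B-coordinate is 2/9.
[ABP] = ½·((-16)·(-1−(133/18)) + (-8)·(133/18−(-9/2)) + (-208/9)·(-9/2−(-1))) = ½·(1208/9 − 856/9 + 728/9) = 60, so the C-coordinate is -8/9.
Check: 5/3 + 2/9 − 8/9 = 1.

(5/3, 2/9, -8/9)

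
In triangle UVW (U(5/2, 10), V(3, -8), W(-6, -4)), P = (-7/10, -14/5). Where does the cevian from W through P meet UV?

Barycentric coordinates of P with respect to UVW: (1/5, 2/5, 2/5).
On side UV the W-coordinate is zero; dropping P's W-weight 2/5 and renormalizing the remaining 1/5 : 2/5 gives weights 1/3, 2/3 on U, V.
Q = (1/3)·(5/2, 10) + (2/3)·(3, -8) = (17/6, -2).

(17/6, -2)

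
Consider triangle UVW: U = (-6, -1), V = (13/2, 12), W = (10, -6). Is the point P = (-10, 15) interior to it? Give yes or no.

no

Barycentric coordinates of P: (573/541, 472/541, -504/541).
The three coordinates are positive, positive, negative; a point is interior exactly when all three are positive.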